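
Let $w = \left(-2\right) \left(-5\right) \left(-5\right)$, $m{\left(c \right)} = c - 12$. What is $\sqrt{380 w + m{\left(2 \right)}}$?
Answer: $i \sqrt{19010} \approx 137.88 i$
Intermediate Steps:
$m{\left(c \right)} = -12 + c$
$w = -50$ ($w = 10 \left(-5\right) = -50$)
$\sqrt{380 w + m{\left(2 \right)}} = \sqrt{380 \left(-50\right) + \left(-12 + 2\right)} = \sqrt{-19000 - 10} = \sqrt{-19010} = i \sqrt{19010}$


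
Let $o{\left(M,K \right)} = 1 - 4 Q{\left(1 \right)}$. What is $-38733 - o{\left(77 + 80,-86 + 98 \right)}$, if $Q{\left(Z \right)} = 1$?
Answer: $-38730$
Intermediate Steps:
$o{\left(M,K \right)} = -3$ ($o{\left(M,K \right)} = 1 - 4 = -3$)
$-38733 - o{\left(77 + 80,-86 + 98 \right)} = -38733 - -3 = -38733 + 3 = -38730$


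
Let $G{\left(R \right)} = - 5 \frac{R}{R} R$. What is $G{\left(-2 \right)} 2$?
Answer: $20$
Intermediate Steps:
$G{\left(R \right)} = - 5 R$ ($G{\left(R \right)} = \left(-5\right) 1 R = - 5 R$)
$G{\left(-2 \right)} 2 = \left(-5\right) \left(-2\right) 2 = 10 \cdot 2 = 20$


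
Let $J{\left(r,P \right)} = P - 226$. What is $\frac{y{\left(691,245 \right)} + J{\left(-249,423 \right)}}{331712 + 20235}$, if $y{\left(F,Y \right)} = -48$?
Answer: $\frac{149}{351947} \approx 0.00042336$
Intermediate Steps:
$J{\left(r,P \right)} = -226 + P$
$\frac{y{\left(691,245 \right)} + J{\left(-249,423 \right)}}{331712 + 20235} = \frac{-48 + \left(-226 + 423\right)}{331712 + 20235} = \frac{-48 + 197}{351947} = 149 \cdot \frac{1}{351947} = \frac{149}{351947}$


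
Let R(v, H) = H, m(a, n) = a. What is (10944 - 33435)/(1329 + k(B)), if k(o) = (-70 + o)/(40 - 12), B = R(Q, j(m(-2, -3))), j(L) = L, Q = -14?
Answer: -52479/3095 ≈ -16.956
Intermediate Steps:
B = -2
k(o) = -5/2 + o/28 (k(o) = (-70 + o)/28 = (-70 + o)*(1/28) = -5/2 + o/28)
(10944 - 33435)/(1329 + k(B)) = (10944 - 33435)/(1329 + (-5/2 + (1/28)*(-2))) = -22491/(1329 + (-5/2 - 1/14)) = -22491/(1329 - 18/7) = -22491/9285/7 = -22491*7/9285 = -52479/3095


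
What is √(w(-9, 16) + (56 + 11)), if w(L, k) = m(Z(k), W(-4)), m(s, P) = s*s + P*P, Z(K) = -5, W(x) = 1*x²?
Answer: 2*√87 ≈ 18.655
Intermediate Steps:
W(x) = x²
m(s, P) = P² + s² (m(s, P) = s² + P² = P² + s²)
w(L, k) = 281 (w(L, k) = ((-4)²)² + (-5)² = 16² + 25 = 256 + 25 = 281)
√(w(-9, 16) + (56 + 11)) = √(281 + (56 + 11)) = √(281 + 67) = √348 = 2*√87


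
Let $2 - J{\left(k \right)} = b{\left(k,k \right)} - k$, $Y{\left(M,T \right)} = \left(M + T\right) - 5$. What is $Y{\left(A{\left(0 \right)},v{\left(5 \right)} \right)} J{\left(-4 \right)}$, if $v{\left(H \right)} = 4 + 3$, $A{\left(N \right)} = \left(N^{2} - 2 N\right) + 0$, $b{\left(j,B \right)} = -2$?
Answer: $0$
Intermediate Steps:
$A{\left(N \right)} = N^{2} - 2 N$
$v{\left(H \right)} = 7$
$Y{\left(M,T \right)} = -5 + M + T$
$J{\left(k \right)} = 4 + k$ ($J{\left(k \right)} = 2 - \left(-2 - k\right) = 2 + \left(2 + k\right) = 4 + k$)
$Y{\left(A{\left(0 \right)},v{\left(5 \right)} \right)} J{\left(-4 \right)} = \left(-5 + 0 \left(-2 + 0\right) + 7\right) \left(4 - 4\right) = \left(-5 + 0 \left(-2\right) + 7\right) 0 = \left(-5 + 0 + 7\right) 0 = 2 \cdot 0 = 0$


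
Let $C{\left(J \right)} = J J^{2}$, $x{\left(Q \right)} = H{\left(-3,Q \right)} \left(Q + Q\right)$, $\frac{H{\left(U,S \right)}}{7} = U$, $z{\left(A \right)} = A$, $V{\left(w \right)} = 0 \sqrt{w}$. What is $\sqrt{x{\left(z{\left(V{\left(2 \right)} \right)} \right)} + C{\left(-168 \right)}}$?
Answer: $336 i \sqrt{42} \approx 2177.5 i$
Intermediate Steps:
$V{\left(w \right)} = 0$
$H{\left(U,S \right)} = 7 U$
$x{\left(Q \right)} = - 42 Q$ ($x{\left(Q \right)} = 7 \left(-3\right) \left(Q + Q\right) = - 21 \cdot 2 Q = - 42 Q$)
$C{\left(J \right)} = J^{3}$
$\sqrt{x{\left(z{\left(V{\left(2 \right)} \right)} \right)} + C{\left(-168 \right)}} = \sqrt{\left(-42\right) 0 + \left(-168\right)^{3}} = \sqrt{0 - 4741632} = \sqrt{-4741632} = 336 i \sqrt{42}$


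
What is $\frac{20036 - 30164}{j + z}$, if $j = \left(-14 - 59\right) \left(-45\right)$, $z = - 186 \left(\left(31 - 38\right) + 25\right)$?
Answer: $\frac{3376}{21} \approx 160.76$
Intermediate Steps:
$z = -3348$ ($z = - 186 \left(-7 + 25\right) = \left(-186\right) 18 = -3348$)
$j = 3285$ ($j = \left(-73\right) \left(-45\right) = 3285$)
$\frac{20036 - 30164}{j + z} = \frac{20036 - 30164}{3285 - 3348} = - \frac{10128}{-63} = \left(-10128\right) \left(- \frac{1}{63}\right) = \frac{3376}{21}$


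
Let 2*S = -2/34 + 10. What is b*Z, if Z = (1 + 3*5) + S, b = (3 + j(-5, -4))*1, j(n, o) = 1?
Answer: 1426/17 ≈ 83.882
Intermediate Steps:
S = 169/34 (S = (-2/34 + 10)/2 = (-2*1/34 + 10)/2 = (-1/17 + 10)/2 = (½)*(169/17) = 169/34 ≈ 4.9706)
b = 4 (b = (3 + 1)*1 = 4*1 = 4)
Z = 713/34 (Z = (1 + 3*5) + 169/34 = (1 + 15) + 169/34 = 16 + 169/34 = 713/34 ≈ 20.971)
b*Z = 4*(713/34) = 1426/17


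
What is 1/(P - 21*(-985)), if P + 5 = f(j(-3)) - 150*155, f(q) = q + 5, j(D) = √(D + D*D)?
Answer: -855/2193073 - √6/6579219 ≈ -0.00039024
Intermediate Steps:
j(D) = √(D + D²)
f(q) = 5 + q
P = -23250 + √6 (P = -5 + ((5 + √(-3*(1 - 3))) - 150*155) = -5 + ((5 + √(-3*(-2))) - 23250) = -5 + ((5 + √6) - 23250) = -5 + (-23245 + √6) = -23250 + √6 ≈ -23248.)
1/(P - 21*(-985)) = 1/((-23250 + √6) - 21*(-985)) = 1/((-23250 + √6) + 20685) = 1/(-2565 + √6)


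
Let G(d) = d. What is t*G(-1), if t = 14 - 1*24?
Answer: 10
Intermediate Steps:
t = -10 (t = 14 - 24 = -10)
t*G(-1) = -10*(-1) = 10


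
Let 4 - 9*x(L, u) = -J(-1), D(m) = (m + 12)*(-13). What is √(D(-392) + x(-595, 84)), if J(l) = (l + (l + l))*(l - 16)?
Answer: √44515/3 ≈ 70.329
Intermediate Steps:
J(l) = 3*l*(-16 + l) (J(l) = (l + 2*l)*(-16 + l) = (3*l)*(-16 + l) = 3*l*(-16 + l))
D(m) = -156 - 13*m (D(m) = (12 + m)*(-13) = -156 - 13*m)
x(L, u) = 55/9 (x(L, u) = 4/9 - (-1)*3*(-1)*(-16 - 1)/9 = 4/9 - (-1)*3*(-1)*(-17)/9 = 4/9 - (-1)*51/9 = 4/9 - ⅑*(-51) = 4/9 + 17/3 = 55/9)
√(D(-392) + x(-595, 84)) = √((-156 - 13*(-392)) + 55/9) = √((-156 + 5096) + 55/9) = √(4940 + 55/9) = √(44515/9) = √44515/3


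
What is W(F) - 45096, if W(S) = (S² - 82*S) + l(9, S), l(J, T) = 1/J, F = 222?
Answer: -126143/9 ≈ -14016.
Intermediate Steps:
W(S) = ⅑ + S² - 82*S (W(S) = (S² - 82*S) + 1/9 = (S² - 82*S) + ⅑ = ⅑ + S² - 82*S)
W(F) - 45096 = (⅑ + 222² - 82*222) - 45096 = (⅑ + 49284 - 18204) - 45096 = 279721/9 - 45096 = -126143/9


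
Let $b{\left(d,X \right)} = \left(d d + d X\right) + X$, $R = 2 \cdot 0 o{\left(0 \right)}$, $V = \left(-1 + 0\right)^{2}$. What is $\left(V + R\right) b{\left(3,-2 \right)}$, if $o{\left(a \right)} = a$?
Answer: $1$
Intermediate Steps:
$V = 1$ ($V = \left(-1\right)^{2} = 1$)
$R = 0$ ($R = 2 \cdot 0 \cdot 0 = 0 \cdot 0 = 0$)
$b{\left(d,X \right)} = X + d^{2} + X d$ ($b{\left(d,X \right)} = \left(d^{2} + X d\right) + X = X + d^{2} + X d$)
$\left(V + R\right) b{\left(3,-2 \right)} = \left(1 + 0\right) \left(-2 + 3^{2} - 6\right) = 1 \left(-2 + 9 - 6\right) = 1 \cdot 1 = 1$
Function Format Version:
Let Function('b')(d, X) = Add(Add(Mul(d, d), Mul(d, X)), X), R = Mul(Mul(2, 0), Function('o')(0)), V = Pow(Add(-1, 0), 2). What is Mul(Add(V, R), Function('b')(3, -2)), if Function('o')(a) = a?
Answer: 1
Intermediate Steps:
V = 1 (V = Pow(-1, 2) = 1)
R = 0 (R = Mul(Mul(2, 0), 0) = Mul(0, 0) = 0)
Function('b')(d, X) = Add(X, Pow(d, 2), Mul(X, d)) (Function('b')(d, X) = Add(Add(Pow(d, 2), Mul(X, d)), X) = Add(X, Pow(d, 2), Mul(X, d)))
Mul(Add(V, R), Function('b')(3, -2)) = Mul(Add(1, 0), Add(-2, Pow(3, 2), Mul(-2, 3))) = Mul(1, Add(-2, 9, -6)) = Mul(1, 1) = 1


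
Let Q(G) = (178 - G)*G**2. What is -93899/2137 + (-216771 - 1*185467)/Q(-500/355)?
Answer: -159807462358033/136105530000 ≈ -1174.1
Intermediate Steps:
Q(G) = G**2*(178 - G)
-93899/2137 + (-216771 - 1*185467)/Q(-500/355) = -93899/2137 + (-216771 - 1*185467)/(((-500/355)**2*(178 - (-500)/355))) = -93899*1/2137 + (-216771 - 185467)/(((-500*1/355)**2*(178 - (-500)/355))) = -93899/2137 - 402238*5041/(10000*(178 - 1*(-100/71))) = -93899/2137 - 402238*5041/(10000*(178 + 100/71)) = -93899/2137 - 402238/((10000/5041)*(12738/71)) = -93899/2137 - 402238/127380000/357911 = -93899/2137 - 402238*357911/127380000 = -93899/2137 - 71982702409/63690000 = -159807462358033/136105530000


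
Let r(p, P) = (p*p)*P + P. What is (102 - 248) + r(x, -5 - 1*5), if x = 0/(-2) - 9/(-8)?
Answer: -5397/32 ≈ -168.66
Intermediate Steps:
x = 9/8 (x = 0*(-1/2) - 9*(-1/8) = 0 + 9/8 = 9/8 ≈ 1.1250)
r(p, P) = P + P*p**2 (r(p, P) = p**2*P + P = P*p**2 + P = P + P*p**2)
(102 - 248) + r(x, -5 - 1*5) = (102 - 248) + (-5 - 1*5)*(1 + (9/8)**2) = -146 + (-5 - 5)*(1 + 81/64) = -146 - 10*145/64 = -146 - 725/32 = -5397/32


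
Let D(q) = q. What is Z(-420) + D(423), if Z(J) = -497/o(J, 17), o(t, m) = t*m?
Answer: 431531/1020 ≈ 423.07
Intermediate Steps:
o(t, m) = m*t
Z(J) = -497/(17*J) (Z(J) = -497*1/(17*J) = -497/(17*J))
Z(-420) + D(423) = -497/17/(-420) + 423 = -497/17*(-1/420) + 423 = 71/1020 + 423 = 431531/1020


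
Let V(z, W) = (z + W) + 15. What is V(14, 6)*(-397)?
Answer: -13895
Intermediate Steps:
V(z, W) = 15 + W + z (V(z, W) = (W + z) + 15 = 15 + W + z)
V(14, 6)*(-397) = (15 + 6 + 14)*(-397) = 35*(-397) = -13895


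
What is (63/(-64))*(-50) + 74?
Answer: 3943/32 ≈ 123.22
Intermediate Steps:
(63/(-64))*(-50) + 74 = (63*(-1/64))*(-50) + 74 = -63/64*(-50) + 74 = 1575/32 + 74 = 3943/32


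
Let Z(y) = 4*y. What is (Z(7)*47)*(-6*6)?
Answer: -47376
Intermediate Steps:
(Z(7)*47)*(-6*6) = ((4*7)*47)*(-6*6) = (28*47)*(-36) = 1316*(-36) = -47376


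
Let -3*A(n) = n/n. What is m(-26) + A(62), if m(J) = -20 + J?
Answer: -139/3 ≈ -46.333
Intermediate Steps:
A(n) = -1/3 (A(n) = -n/(3*n) = -1/3*1 = -1/3)
m(-26) + A(62) = (-20 - 26) - 1/3 = -46 - 1/3 = -139/3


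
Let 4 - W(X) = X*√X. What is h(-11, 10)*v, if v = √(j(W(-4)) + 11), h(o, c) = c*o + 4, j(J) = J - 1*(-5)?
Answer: -212*√(5 + 2*I) ≈ -483.09 - 93.035*I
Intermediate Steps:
W(X) = 4 - X^(3/2) (W(X) = 4 - X*√X = 4 - X^(3/2))
j(J) = 5 + J (j(J) = J + 5 = 5 + J)
h(o, c) = 4 + c*o
v = √(20 + 8*I) (v = √((5 + (4 - (-4)^(3/2))) + 11) = √((5 + (4 - (-8)*I)) + 11) = √((5 + (4 + 8*I)) + 11) = √((9 + 8*I) + 11) = √(20 + 8*I) ≈ 4.5574 + 0.87768*I)
h(-11, 10)*v = (4 + 10*(-11))*(2*√(5 + 2*I)) = (4 - 110)*(2*√(5 + 2*I)) = -212*√(5 + 2*I)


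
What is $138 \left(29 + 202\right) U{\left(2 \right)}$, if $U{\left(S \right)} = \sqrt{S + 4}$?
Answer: $31878 \sqrt{6} \approx 78085.0$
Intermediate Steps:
$U{\left(S \right)} = \sqrt{4 + S}$
$138 \left(29 + 202\right) U{\left(2 \right)} = 138 \left(29 + 202\right) \sqrt{4 + 2} = 138 \cdot 231 \sqrt{6} = 31878 \sqrt{6}$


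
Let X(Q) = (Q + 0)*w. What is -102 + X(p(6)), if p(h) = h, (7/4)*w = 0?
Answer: -102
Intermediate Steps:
w = 0 (w = (4/7)*0 = 0)
X(Q) = 0 (X(Q) = (Q + 0)*0 = Q*0 = 0)
-102 + X(p(6)) = -102 + 0 = -102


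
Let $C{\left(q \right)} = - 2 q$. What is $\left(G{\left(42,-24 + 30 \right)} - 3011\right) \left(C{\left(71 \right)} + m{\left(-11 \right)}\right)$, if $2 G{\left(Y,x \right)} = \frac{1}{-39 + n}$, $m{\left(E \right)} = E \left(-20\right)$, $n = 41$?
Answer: $- \frac{469677}{2} \approx -2.3484 \cdot 10^{5}$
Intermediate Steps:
$m{\left(E \right)} = - 20 E$
$G{\left(Y,x \right)} = \frac{1}{4}$ ($G{\left(Y,x \right)} = \frac{1}{2 \left(-39 + 41\right)} = \frac{1}{2 \cdot 2} = \frac{1}{2} \cdot \frac{1}{2} = \frac{1}{4}$)
$\left(G{\left(42,-24 + 30 \right)} - 3011\right) \left(C{\left(71 \right)} + m{\left(-11 \right)}\right) = \left(\frac{1}{4} - 3011\right) \left(\left(-2\right) 71 - -220\right) = - \frac{12043 \left(-142 + 220\right)}{4} = \left(- \frac{12043}{4}\right) 78 = - \frac{469677}{2}$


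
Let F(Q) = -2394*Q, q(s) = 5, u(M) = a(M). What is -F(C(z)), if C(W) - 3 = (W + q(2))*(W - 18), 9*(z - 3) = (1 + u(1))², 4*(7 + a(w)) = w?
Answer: -356373899/1152 ≈ -3.0935e+5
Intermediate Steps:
a(w) = -7 + w/4
u(M) = -7 + M/4
z = 961/144 (z = 3 + (1 + (-7 + (¼)*1))²/9 = 3 + (1 + (-7 + ¼))²/9 = 3 + (1 - 27/4)²/9 = 3 + (-23/4)²/9 = 3 + (⅑)*(529/16) = 3 + 529/144 = 961/144 ≈ 6.6736)
C(W) = 3 + (-18 + W)*(5 + W) (C(W) = 3 + (W + 5)*(W - 18) = 3 + (5 + W)*(-18 + W) = 3 + (-18 + W)*(5 + W))
-F(C(z)) = -(-2394)*(-87 + (961/144)² - 13*961/144) = -(-2394)*(-87 + 923521/20736 - 12493/144) = -(-2394)*(-2679503)/20736 = -1*356373899/1152 = -356373899/1152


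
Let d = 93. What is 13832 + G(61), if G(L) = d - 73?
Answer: 13852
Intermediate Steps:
G(L) = 20 (G(L) = 93 - 73 = 20)
13832 + G(61) = 13832 + 20 = 13852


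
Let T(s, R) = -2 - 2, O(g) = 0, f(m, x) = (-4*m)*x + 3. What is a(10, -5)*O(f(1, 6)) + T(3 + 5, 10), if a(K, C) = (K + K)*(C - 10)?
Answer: -4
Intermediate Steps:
f(m, x) = 3 - 4*m*x (f(m, x) = -4*m*x + 3 = 3 - 4*m*x)
a(K, C) = 2*K*(-10 + C) (a(K, C) = (2*K)*(-10 + C) = 2*K*(-10 + C))
T(s, R) = -4
a(10, -5)*O(f(1, 6)) + T(3 + 5, 10) = (2*10*(-10 - 5))*0 - 4 = (2*10*(-15))*0 - 4 = -300*0 - 4 = 0 - 4 = -4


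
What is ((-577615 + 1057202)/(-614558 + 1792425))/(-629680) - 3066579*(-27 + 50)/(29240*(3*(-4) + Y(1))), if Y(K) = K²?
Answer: 4525226396334839/20636135610640 ≈ 219.29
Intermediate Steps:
((-577615 + 1057202)/(-614558 + 1792425))/(-629680) - 3066579*(-27 + 50)/(29240*(3*(-4) + Y(1))) = ((-577615 + 1057202)/(-614558 + 1792425))/(-629680) - 3066579*(-27 + 50)/(29240*(3*(-4) + 1²)) = (479587/1177867)*(-1/629680) - 3066579*23/(29240*(-12 + 1)) = (479587*(1/1177867))*(-1/629680) - 3066579/(29240*(-11*1/23)) = (479587/1177867)*(-1/629680) - 3066579/(29240*(-11/23)) = -28211/43628193680 - 3066579/(-321640/23) = -28211/43628193680 - 3066579*(-23/321640) = -28211/43628193680 + 4148901/18920 = 4525226396334839/20636135610640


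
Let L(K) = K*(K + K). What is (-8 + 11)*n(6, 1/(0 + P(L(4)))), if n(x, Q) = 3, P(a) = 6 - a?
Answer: 9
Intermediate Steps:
L(K) = 2*K² (L(K) = K*(2*K) = 2*K²)
(-8 + 11)*n(6, 1/(0 + P(L(4)))) = (-8 + 11)*3 = 3*3 = 9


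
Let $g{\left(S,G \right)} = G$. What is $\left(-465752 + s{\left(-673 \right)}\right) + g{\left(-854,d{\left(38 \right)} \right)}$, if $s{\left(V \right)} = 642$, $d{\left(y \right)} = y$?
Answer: $-465072$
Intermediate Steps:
$\left(-465752 + s{\left(-673 \right)}\right) + g{\left(-854,d{\left(38 \right)} \right)} = \left(-465752 + 642\right) + 38 = -465110 + 38 = -465072$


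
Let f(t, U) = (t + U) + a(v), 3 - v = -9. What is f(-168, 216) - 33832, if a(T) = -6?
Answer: -33790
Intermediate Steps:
v = 12 (v = 3 - 1*(-9) = 3 + 9 = 12)
f(t, U) = -6 + U + t (f(t, U) = (t + U) - 6 = (U + t) - 6 = -6 + U + t)
f(-168, 216) - 33832 = (-6 + 216 - 168) - 33832 = 42 - 33832 = -33790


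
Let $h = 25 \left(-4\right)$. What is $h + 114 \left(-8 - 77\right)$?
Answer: $-9790$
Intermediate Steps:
$h = -100$
$h + 114 \left(-8 - 77\right) = -100 + 114 \left(-8 - 77\right) = -100 + 114 \left(-85\right) = -100 - 9690 = -9790$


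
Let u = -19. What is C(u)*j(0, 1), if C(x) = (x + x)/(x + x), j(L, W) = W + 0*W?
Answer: 1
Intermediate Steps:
j(L, W) = W (j(L, W) = W + 0 = W)
C(x) = 1 (C(x) = (2*x)/((2*x)) = (2*x)*(1/(2*x)) = 1)
C(u)*j(0, 1) = 1*1 = 1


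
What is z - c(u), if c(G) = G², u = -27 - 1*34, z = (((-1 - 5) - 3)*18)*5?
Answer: -4531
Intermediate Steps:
z = -810 (z = ((-6 - 3)*18)*5 = -9*18*5 = -162*5 = -810)
u = -61 (u = -27 - 34 = -61)
z - c(u) = -810 - 1*(-61)² = -810 - 1*3721 = -810 - 3721 = -4531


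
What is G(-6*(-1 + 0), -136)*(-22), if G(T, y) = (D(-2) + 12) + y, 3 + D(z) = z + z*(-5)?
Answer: 2618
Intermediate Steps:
D(z) = -3 - 4*z (D(z) = -3 + (z + z*(-5)) = -3 + (z - 5*z) = -3 - 4*z)
G(T, y) = 17 + y (G(T, y) = ((-3 - 4*(-2)) + 12) + y = ((-3 + 8) + 12) + y = (5 + 12) + y = 17 + y)
G(-6*(-1 + 0), -136)*(-22) = (17 - 136)*(-22) = -119*(-22) = 2618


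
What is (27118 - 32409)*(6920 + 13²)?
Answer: -37507899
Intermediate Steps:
(27118 - 32409)*(6920 + 13²) = -5291*(6920 + 169) = -5291*7089 = -37507899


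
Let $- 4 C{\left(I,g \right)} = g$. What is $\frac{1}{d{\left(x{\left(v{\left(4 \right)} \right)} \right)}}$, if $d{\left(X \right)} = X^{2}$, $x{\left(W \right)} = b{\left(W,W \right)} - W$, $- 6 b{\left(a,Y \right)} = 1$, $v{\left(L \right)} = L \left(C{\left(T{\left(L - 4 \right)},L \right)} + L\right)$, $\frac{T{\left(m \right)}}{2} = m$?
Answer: $\frac{36}{5329} \approx 0.0067555$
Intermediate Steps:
$T{\left(m \right)} = 2 m$
$C{\left(I,g \right)} = - \frac{g}{4}$
$v{\left(L \right)} = \frac{3 L^{2}}{4}$ ($v{\left(L \right)} = L \left(- \frac{L}{4} + L\right) = L \frac{3 L}{4} = \frac{3 L^{2}}{4}$)
$b{\left(a,Y \right)} = - \frac{1}{6}$ ($b{\left(a,Y \right)} = \left(- \frac{1}{6}\right) 1 = - \frac{1}{6}$)
$x{\left(W \right)} = - \frac{1}{6} - W$
$\frac{1}{d{\left(x{\left(v{\left(4 \right)} \right)} \right)}} = \frac{1}{\left(- \frac{1}{6} - \frac{3 \cdot 4^{2}}{4}\right)^{2}} = \frac{1}{\left(- \frac{1}{6} - \frac{3}{4} \cdot 16\right)^{2}} = \frac{1}{\left(- \frac{1}{6} - 12\right)^{2}} = \frac{1}{\left(- \frac{73}{6}\right)^{2}} = \frac{1}{\frac{5329}{36}} = \frac{36}{5329}$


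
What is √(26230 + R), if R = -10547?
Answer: √15683 ≈ 125.23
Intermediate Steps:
√(26230 + R) = √(26230 - 10547) = √15683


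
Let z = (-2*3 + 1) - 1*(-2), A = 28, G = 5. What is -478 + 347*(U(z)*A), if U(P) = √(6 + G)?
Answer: -478 + 9716*√11 ≈ 31746.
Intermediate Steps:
z = -3 (z = (-6 + 1) + 2 = -5 + 2 = -3)
U(P) = √11 (U(P) = √(6 + 5) = √11)
-478 + 347*(U(z)*A) = -478 + 347*(√11*28) = -478 + 347*(28*√11) = -478 + 9716*√11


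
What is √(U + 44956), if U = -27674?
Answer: √17282 ≈ 131.46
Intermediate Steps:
√(U + 44956) = √(-27674 + 44956) = √17282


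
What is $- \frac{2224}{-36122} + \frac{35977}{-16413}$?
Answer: $- \frac{631529341}{296435193} \approx -2.1304$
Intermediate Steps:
$- \frac{2224}{-36122} + \frac{35977}{-16413} = \left(-2224\right) \left(- \frac{1}{36122}\right) + 35977 \left(- \frac{1}{16413}\right) = \frac{1112}{18061} - \frac{35977}{16413} = - \frac{631529341}{296435193}$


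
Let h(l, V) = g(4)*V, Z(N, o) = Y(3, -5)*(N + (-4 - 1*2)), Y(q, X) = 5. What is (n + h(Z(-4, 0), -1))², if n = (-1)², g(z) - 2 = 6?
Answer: 49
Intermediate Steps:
g(z) = 8 (g(z) = 2 + 6 = 8)
n = 1
Z(N, o) = -30 + 5*N (Z(N, o) = 5*(N + (-4 - 1*2)) = 5*(N + (-4 - 2)) = 5*(N - 6) = 5*(-6 + N) = -30 + 5*N)
h(l, V) = 8*V
(n + h(Z(-4, 0), -1))² = (1 + 8*(-1))² = (1 - 8)² = (-7)² = 49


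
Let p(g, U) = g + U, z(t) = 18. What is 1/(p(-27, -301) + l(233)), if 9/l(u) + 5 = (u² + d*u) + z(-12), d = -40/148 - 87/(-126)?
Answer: -84537457/27728271910 ≈ -0.0030488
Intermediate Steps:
d = 653/1554 (d = -40*1/148 - 87*(-1/126) = -10/37 + 29/42 = 653/1554 ≈ 0.42021)
l(u) = 9/(13 + u² + 653*u/1554) (l(u) = 9/(-5 + ((u² + 653*u/1554) + 18)) = 9/(-5 + (18 + u² + 653*u/1554)) = 9/(13 + u² + 653*u/1554))
p(g, U) = U + g
1/(p(-27, -301) + l(233)) = 1/((-301 - 27) + 13986/(20202 + 653*233 + 1554*233²)) = 1/(-328 + 13986/(20202 + 152149 + 1554*54289)) = 1/(-328 + 13986/(20202 + 152149 + 84365106)) = 1/(-328 + 13986/84537457) = 1/(-27728271910/84537457) = -84537457/27728271910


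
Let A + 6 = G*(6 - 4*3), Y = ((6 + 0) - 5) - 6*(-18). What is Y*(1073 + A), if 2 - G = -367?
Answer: -125023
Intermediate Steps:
G = 369 (G = 2 - 1*(-367) = 2 + 367 = 369)
Y = 109 (Y = (6 - 5) + 108 = 1 + 108 = 109)
A = -2220 (A = -6 + 369*(6 - 4*3) = -6 + 369*(6 - 12) = -6 + 369*(-6) = -6 - 2214 = -2220)
Y*(1073 + A) = 109*(1073 - 2220) = 109*(-1147) = -125023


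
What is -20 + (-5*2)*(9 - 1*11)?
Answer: 0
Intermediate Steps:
-20 + (-5*2)*(9 - 1*11) = -20 - 10*(9 - 11) = -20 - 10*(-2) = -20 + 20 = 0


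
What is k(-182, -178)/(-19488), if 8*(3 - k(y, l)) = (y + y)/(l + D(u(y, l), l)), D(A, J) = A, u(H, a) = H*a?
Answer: -193399/1255728768 ≈ -0.00015401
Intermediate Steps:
k(y, l) = 3 - y/(4*(l + l*y)) (k(y, l) = 3 - (y + y)/(8*(l + y*l)) = 3 - 2*y/(8*(l + l*y)) = 3 - y/(4*(l + l*y)))
k(-182, -178)/(-19488) = ((¼)*(-1*(-182) + 12*(-178) + 12*(-178)*(-182))/(-178*(1 - 182)))/(-19488) = ((¼)*(-1/178)*(182 - 2136 + 388752)/(-181))*(-1/19488) = ((¼)*(-1/178)*(-1/181)*386798)*(-1/19488) = (193399/64436)*(-1/19488) = -193399/1255728768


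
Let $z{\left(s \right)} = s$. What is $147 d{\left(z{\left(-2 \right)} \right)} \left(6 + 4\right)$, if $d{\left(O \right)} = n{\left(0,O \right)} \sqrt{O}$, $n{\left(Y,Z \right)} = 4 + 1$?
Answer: $7350 i \sqrt{2} \approx 10394.0 i$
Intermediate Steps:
$n{\left(Y,Z \right)} = 5$
$d{\left(O \right)} = 5 \sqrt{O}$
$147 d{\left(z{\left(-2 \right)} \right)} \left(6 + 4\right) = 147 \cdot 5 \sqrt{-2} \left(6 + 4\right) = 147 \cdot 5 i \sqrt{2} \cdot 10 = 147 \cdot 50 i \sqrt{2} = 7350 i \sqrt{2}$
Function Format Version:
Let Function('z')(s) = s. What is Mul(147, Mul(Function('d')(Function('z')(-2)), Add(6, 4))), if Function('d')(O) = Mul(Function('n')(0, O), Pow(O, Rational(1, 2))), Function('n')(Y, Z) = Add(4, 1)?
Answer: Mul(7350, I, Pow(2, Rational(1, 2))) ≈ Mul(10394., I)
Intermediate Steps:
Function('n')(Y, Z) = 5
Function('d')(O) = Mul(5, Pow(O, Rational(1, 2)))
Mul(147, Mul(Function('d')(Function('z')(-2)), Add(6, 4))) = Mul(147, Mul(Mul(5, Pow(-2, Rational(1, 2))), Add(6, 4))) = Mul(147, Mul(Mul(5, Mul(I, Pow(2, Rational(1, 2)))), 10)) = Mul(147, Mul(Mul(5, I, Pow(2, Rational(1, 2))), 10)) = Mul(147, Mul(50, I, Pow(2, Rational(1, 2)))) = Mul(7350, I, Pow(2, Rational(1, 2)))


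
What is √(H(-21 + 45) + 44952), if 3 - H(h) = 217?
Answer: √44738 ≈ 211.51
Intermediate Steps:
H(h) = -214 (H(h) = 3 - 1*217 = 3 - 217 = -214)
√(H(-21 + 45) + 44952) = √(-214 + 44952) = √44738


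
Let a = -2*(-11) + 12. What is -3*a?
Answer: -102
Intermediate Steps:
a = 34 (a = 22 + 12 = 34)
-3*a = -3*34 = -102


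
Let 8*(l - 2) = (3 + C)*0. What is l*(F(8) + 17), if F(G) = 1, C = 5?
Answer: 36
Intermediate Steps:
l = 2 (l = 2 + ((3 + 5)*0)/8 = 2 + (8*0)/8 = 2 + (⅛)*0 = 2 + 0 = 2)
l*(F(8) + 17) = 2*(1 + 17) = 2*18 = 36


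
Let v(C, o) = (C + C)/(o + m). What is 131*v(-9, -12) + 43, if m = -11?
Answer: 3347/23 ≈ 145.52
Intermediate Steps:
v(C, o) = 2*C/(-11 + o) (v(C, o) = (C + C)/(o - 11) = (2*C)/(-11 + o) = 2*C/(-11 + o))
131*v(-9, -12) + 43 = 131*(2*(-9)/(-11 - 12)) + 43 = 131*(2*(-9)/(-23)) + 43 = 131*(2*(-9)*(-1/23)) + 43 = 131*(18/23) + 43 = 2358/23 + 43 = 3347/23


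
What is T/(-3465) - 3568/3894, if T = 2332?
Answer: -324908/204435 ≈ -1.5893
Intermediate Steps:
T/(-3465) - 3568/3894 = 2332/(-3465) - 3568/3894 = 2332*(-1/3465) - 3568*1/3894 = -212/315 - 1784/1947 = -324908/204435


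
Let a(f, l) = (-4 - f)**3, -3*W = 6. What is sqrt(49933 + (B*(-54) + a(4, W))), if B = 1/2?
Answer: sqrt(49394) ≈ 222.25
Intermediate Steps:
W = -2 (W = -1/3*6 = -2)
B = 1/2 ≈ 0.50000
sqrt(49933 + (B*(-54) + a(4, W))) = sqrt(49933 + ((1/2)*(-54) - (4 + 4)**3)) = sqrt(49933 + (-27 - 1*8**3)) = sqrt(49933 + (-27 - 1*512)) = sqrt(49933 + (-27 - 512)) = sqrt(49933 - 539) = sqrt(49394)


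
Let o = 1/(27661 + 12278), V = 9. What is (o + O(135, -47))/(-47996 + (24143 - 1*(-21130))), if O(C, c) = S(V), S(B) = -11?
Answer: 439328/108753897 ≈ 0.0040397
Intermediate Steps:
O(C, c) = -11
o = 1/39939 ≈ 2.5038e-5
(o + O(135, -47))/(-47996 + (24143 - 1*(-21130))) = (1/39939 - 11)/(-47996 + (24143 - 1*(-21130))) = -439328/(39939*(-47996 + (24143 + 21130))) = -439328/(39939*(-47996 + 45273)) = -439328/39939/(-2723) = -439328/39939*(-1/2723) = 439328/108753897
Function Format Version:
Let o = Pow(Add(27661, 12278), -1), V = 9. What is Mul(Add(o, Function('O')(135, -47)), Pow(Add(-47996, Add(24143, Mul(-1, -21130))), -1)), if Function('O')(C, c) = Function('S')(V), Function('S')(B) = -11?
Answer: Rational(439328, 108753897) ≈ 0.0040397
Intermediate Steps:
Function('O')(C, c) = -11
o = Rational(1, 39939) (o = Pow(39939, -1) = Rational(1, 39939) ≈ 2.5038e-5)
Mul(Add(o, Function('O')(135, -47)), Pow(Add(-47996, Add(24143, Mul(-1, -21130))), -1)) = Mul(Add(Rational(1, 39939), -11), Pow(Add(-47996, Add(24143, Mul(-1, -21130))), -1)) = Mul(Rational(-439328, 39939), Pow(Add(-47996, Add(24143, 21130)), -1)) = Mul(Rational(-439328, 39939), Pow(Add(-47996, 45273), -1)) = Mul(Rational(-439328, 39939), Pow(-2723, -1)) = Mul(Rational(-439328, 39939), Rational(-1, 2723)) = Rational(439328, 108753897)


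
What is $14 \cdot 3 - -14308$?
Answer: $14350$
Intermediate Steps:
$14 \cdot 3 - -14308 = 42 + 14308 = 14350$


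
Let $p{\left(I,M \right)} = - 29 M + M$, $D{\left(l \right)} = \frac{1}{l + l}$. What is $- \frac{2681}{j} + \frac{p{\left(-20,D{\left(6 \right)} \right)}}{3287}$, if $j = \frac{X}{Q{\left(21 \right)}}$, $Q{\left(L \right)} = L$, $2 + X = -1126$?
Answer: $\frac{185058755}{3707736} \approx 49.911$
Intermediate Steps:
$X = -1128$ ($X = -2 - 1126 = -1128$)
$D{\left(l \right)} = \frac{1}{2 l}$
$j = - \frac{376}{7}$ ($j = - \frac{1128}{21} = \left(-1128\right) \frac{1}{21} = - \frac{376}{7} \approx -53.714$)
$p{\left(I,M \right)} = - 28 M$
$- \frac{2681}{j} + \frac{p{\left(-20,D{\left(6 \right)} \right)}}{3287} = - \frac{2681}{- \frac{376}{7}} + \frac{\left(-28\right) \frac{1}{2 \cdot 6}}{3287} = \left(-2681\right) \left(- \frac{7}{376}\right) + - 28 \cdot \frac{1}{2} \cdot \frac{1}{6} \cdot \frac{1}{3287} = \frac{18767}{376} + \left(-28\right) \frac{1}{12} \cdot \frac{1}{3287} = \frac{18767}{376} - \frac{7}{9861} = \frac{185058755}{3707736}$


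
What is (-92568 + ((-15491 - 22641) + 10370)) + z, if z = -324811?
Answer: -445141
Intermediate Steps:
(-92568 + ((-15491 - 22641) + 10370)) + z = (-92568 + ((-15491 - 22641) + 10370)) - 324811 = (-92568 + (-38132 + 10370)) - 324811 = (-92568 - 27762) - 324811 = -120330 - 324811 = -445141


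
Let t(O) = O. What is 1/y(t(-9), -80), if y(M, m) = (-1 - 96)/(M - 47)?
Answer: 56/97 ≈ 0.57732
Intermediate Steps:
y(M, m) = -97/(-47 + M)
1/y(t(-9), -80) = 1/(-97/(-47 - 9)) = 1/(-97/(-56)) = 1/(-97*(-1/56)) = 1/(97/56) = 56/97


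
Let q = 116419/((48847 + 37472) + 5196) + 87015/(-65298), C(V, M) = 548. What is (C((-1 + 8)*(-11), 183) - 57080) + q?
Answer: -112607086897301/1991915490 ≈ -56532.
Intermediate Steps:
q = -120416621/1991915490 (q = 116419/(86319 + 5196) + 87015*(-1/65298) = 116419/91515 - 29005/21766 = -120416621/1991915490 ≈ -0.060453)
(C((-1 + 8)*(-11), 183) - 57080) + q = (548 - 57080) - 120416621/1991915490 = -56532 - 120416621/1991915490 = -112607086897301/1991915490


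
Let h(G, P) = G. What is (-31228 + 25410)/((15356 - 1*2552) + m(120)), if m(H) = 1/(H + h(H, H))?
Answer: -1396320/3072961 ≈ -0.45439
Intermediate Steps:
m(H) = 1/(2*H) (m(H) = 1/(H + H) = 1/(2*H))
(-31228 + 25410)/((15356 - 1*2552) + m(120)) = (-31228 + 25410)/((15356 - 1*2552) + (½)/120) = -5818/((15356 - 2552) + (½)*(1/120)) = -5818/(12804 + 1/240) = -5818/3072961/240 = -5818*240/3072961 = -1396320/3072961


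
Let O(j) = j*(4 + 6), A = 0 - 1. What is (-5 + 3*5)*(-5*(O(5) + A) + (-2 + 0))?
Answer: -2470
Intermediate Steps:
A = -1
O(j) = 10*j (O(j) = j*10 = 10*j)
(-5 + 3*5)*(-5*(O(5) + A) + (-2 + 0)) = (-5 + 3*5)*(-5*(10*5 - 1) + (-2 + 0)) = (-5 + 15)*(-5*(50 - 1) - 2) = 10*(-5*49 - 2) = 10*(-245 - 2) = 10*(-247) = -2470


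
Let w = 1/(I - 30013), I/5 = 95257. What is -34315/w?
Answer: -15313823680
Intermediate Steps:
I = 476285 (I = 5*95257 = 476285)
w = 1/446272 (w = 1/(476285 - 30013) = 1/446272 ≈ 2.2408e-6)
-34315/w = -34315/1/446272 = -34315*446272 = -15313823680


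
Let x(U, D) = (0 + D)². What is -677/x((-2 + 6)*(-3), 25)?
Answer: -677/625 ≈ -1.0832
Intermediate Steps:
x(U, D) = D²
-677/x((-2 + 6)*(-3), 25) = -677/(25²) = -677/625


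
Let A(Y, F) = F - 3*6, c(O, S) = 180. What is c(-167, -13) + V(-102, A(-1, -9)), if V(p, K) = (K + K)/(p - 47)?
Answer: 26874/149 ≈ 180.36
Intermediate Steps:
A(Y, F) = -18 + F (A(Y, F) = F - 18 = -18 + F)
V(p, K) = 2*K/(-47 + p) (V(p, K) = (2*K)/(-47 + p) = 2*K/(-47 + p))
c(-167, -13) + V(-102, A(-1, -9)) = 180 + 2*(-18 - 9)/(-47 - 102) = 180 + 2*(-27)/(-149) = 180 + 2*(-27)*(-1/149) = 180 + 54/149 = 26874/149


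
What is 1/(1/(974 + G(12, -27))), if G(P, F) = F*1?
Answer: 947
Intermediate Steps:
G(P, F) = F
1/(1/(974 + G(12, -27))) = 1/(1/(974 - 27)) = 1/(1/947) = 947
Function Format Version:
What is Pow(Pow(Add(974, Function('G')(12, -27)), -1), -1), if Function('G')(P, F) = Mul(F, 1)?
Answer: 947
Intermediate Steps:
Function('G')(P, F) = F
Pow(Pow(Add(974, Function('G')(12, -27)), -1), -1) = Pow(Pow(Add(974, -27), -1), -1) = Pow(Pow(947, -1), -1) = Pow(Rational(1, 947), -1) = 947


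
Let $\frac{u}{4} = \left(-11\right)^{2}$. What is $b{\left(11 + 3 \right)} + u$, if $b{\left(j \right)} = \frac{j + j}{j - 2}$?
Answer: $\frac{1459}{3} \approx 486.33$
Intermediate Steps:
$b{\left(j \right)} = \frac{2 j}{-2 + j}$
$u = 484$ ($u = 4 \left(-11\right)^{2} = 4 \cdot 121 = 484$)
$b{\left(11 + 3 \right)} + u = \frac{2 \left(11 + 3\right)}{-2 + \left(11 + 3\right)} + 484 = 2 \cdot 14 \frac{1}{-2 + 14} + 484 = 2 \cdot 14 \cdot \frac{1}{12} + 484 = \frac{7}{3} + 484 = \frac{1459}{3}$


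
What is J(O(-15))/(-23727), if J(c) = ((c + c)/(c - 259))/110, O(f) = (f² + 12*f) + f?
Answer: 2/19922771 ≈ 1.0039e-7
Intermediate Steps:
O(f) = f² + 13*f
J(c) = c/(55*(-259 + c)) (J(c) = ((2*c)/(-259 + c))*(1/110) = (2*c/(-259 + c))*(1/110) = c/(55*(-259 + c)))
J(O(-15))/(-23727) = ((-15*(13 - 15))/(55*(-259 - 15*(13 - 15))))/(-23727) = ((-15*(-2))/(55*(-259 - 15*(-2))))*(-1/23727) = ((1/55)*30/(-259 + 30))*(-1/23727) = ((1/55)*30/(-229))*(-1/23727) = ((1/55)*30*(-1/229))*(-1/23727) = -6/2519*(-1/23727) = 2/19922771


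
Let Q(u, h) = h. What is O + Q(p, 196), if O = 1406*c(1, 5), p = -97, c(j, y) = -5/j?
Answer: -6834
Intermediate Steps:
O = -7030 (O = 1406*(-5/1) = 1406*(-5*1) = 1406*(-5) = -7030)
O + Q(p, 196) = -7030 + 196 = -6834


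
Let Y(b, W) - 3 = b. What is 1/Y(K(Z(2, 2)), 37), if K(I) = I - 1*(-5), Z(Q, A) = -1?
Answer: ⅐ ≈ 0.14286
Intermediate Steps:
K(I) = 5 + I (K(I) = I + 5 = 5 + I)
Y(b, W) = 3 + b
1/Y(K(Z(2, 2)), 37) = 1/(3 + (5 - 1)) = 1/(3 + 4) = 1/7 = ⅐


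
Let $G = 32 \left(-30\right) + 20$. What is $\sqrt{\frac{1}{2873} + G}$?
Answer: $\frac{i \sqrt{45910523}}{221} \approx 30.659 i$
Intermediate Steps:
$G = -940$ ($G = -960 + 20 = -940$)
$\sqrt{\frac{1}{2873} + G} = \sqrt{\frac{1}{2873} - 940} = \sqrt{- \frac{2700619}{2873}} = \frac{i \sqrt{45910523}}{221}$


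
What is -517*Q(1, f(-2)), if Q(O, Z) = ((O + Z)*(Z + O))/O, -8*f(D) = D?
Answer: -12925/16 ≈ -807.81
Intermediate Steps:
f(D) = -D/8
Q(O, Z) = (O + Z)²/O (Q(O, Z) = ((O + Z)*(O + Z))/O = (O + Z)²/O)
-517*Q(1, f(-2)) = -517*(1 - ⅛*(-2))²/1 = -517*(1 + ¼)² = -517*(5/4)² = -517*25/16 = -12925/16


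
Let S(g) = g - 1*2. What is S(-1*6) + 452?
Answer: 444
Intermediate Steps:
S(g) = -2 + g (S(g) = g - 2 = -2 + g)
S(-1*6) + 452 = (-2 - 1*6) + 452 = (-2 - 6) + 452 = -8 + 452 = 444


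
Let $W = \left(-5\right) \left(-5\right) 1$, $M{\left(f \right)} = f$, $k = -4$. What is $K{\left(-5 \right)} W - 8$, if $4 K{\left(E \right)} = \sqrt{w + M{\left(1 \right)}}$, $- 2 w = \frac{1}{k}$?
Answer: $-8 + \frac{75 \sqrt{2}}{16} \approx -1.3709$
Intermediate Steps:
$w = \frac{1}{8}$ ($w = - \frac{1}{2 \left(-4\right)} = \left(- \frac{1}{2}\right) \left(- \frac{1}{4}\right) = \frac{1}{8} \approx 0.125$)
$K{\left(E \right)} = \frac{3 \sqrt{2}}{16}$ ($K{\left(E \right)} = \frac{\sqrt{\frac{1}{8} + 1}}{4} = \frac{\sqrt{\frac{9}{8}}}{4} = \frac{\frac{3}{4} \sqrt{2}}{4} = \frac{3 \sqrt{2}}{16}$)
$W = 25$ ($W = 25 \cdot 1 = 25$)
$K{\left(-5 \right)} W - 8 = \frac{3 \sqrt{2}}{16} \cdot 25 - 8 = \frac{75 \sqrt{2}}{16} - 8 = -8 + \frac{75 \sqrt{2}}{16}$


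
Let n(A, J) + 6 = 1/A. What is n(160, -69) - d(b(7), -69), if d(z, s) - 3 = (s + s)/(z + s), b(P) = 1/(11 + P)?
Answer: -2183239/198560 ≈ -10.995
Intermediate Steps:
n(A, J) = -6 + 1/A
d(z, s) = 3 + 2*s/(s + z) (d(z, s) = 3 + (s + s)/(z + s) = 3 + (2*s)/(s + z) = 3 + 2*s/(s + z))
n(160, -69) - d(b(7), -69) = (-6 + 1/160) - (3/(11 + 7) + 5*(-69))/(-69 + 1/(11 + 7)) = (-6 + 1/160) - (3/18 - 345)/(-69 + 1/18) = -959/160 - (3*(1/18) - 345)/(-69 + 1/18) = -959/160 - (1/6 - 345)/(-1241/18) = -959/160 - (-18)*(-2069)/(1241*6) = -959/160 - 1*6207/1241 = -959/160 - 6207/1241 = -2183239/198560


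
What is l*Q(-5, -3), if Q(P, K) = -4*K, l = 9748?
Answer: 116976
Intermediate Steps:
l*Q(-5, -3) = 9748*(-4*(-3)) = 9748*12 = 116976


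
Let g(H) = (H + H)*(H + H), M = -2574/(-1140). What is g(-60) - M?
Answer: 2735571/190 ≈ 14398.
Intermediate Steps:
M = 429/190 (M = -2574*(-1/1140) = 429/190 ≈ 2.2579)
g(H) = 4*H² (g(H) = (2*H)*(2*H) = 4*H²)
g(-60) - M = 4*(-60)² - 1*429/190 = 4*3600 - 429/190 = 14400 - 429/190 = 2735571/190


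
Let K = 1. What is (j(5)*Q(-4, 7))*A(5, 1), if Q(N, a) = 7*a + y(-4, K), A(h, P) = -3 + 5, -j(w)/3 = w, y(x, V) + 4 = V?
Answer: -1380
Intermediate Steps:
y(x, V) = -4 + V
j(w) = -3*w
A(h, P) = 2
Q(N, a) = -3 + 7*a (Q(N, a) = 7*a + (-4 + 1) = 7*a - 3 = -3 + 7*a)
(j(5)*Q(-4, 7))*A(5, 1) = ((-3*5)*(-3 + 7*7))*2 = -15*(-3 + 49)*2 = -15*46*2 = -690*2 = -1380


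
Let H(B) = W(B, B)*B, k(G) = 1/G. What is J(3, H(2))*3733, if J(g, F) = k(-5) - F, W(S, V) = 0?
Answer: -3733/5 ≈ -746.60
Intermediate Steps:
H(B) = 0 (H(B) = 0*B = 0)
J(g, F) = -⅕ - F (J(g, F) = 1/(-5) - F = -⅕ - F)
J(3, H(2))*3733 = (-⅕ - 1*0)*3733 = (-⅕ + 0)*3733 = -⅕*3733 = -3733/5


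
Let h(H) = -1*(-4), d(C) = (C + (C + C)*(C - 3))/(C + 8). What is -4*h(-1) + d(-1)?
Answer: -15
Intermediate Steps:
d(C) = (C + 2*C*(-3 + C))/(8 + C) (d(C) = (C + (2*C)*(-3 + C))/(8 + C) = (C + 2*C*(-3 + C))/(8 + C))
h(H) = 4
-4*h(-1) + d(-1) = -4*4 - (-5 + 2*(-1))/(8 - 1) = -16 - 1*(-5 - 2)/7 = -16 - 1*⅐*(-7) = -16 + 1 = -15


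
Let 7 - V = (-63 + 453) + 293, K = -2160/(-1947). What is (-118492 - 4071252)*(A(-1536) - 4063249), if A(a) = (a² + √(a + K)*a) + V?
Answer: 7141959124976 + 25741787136*I*√40406091/649 ≈ 7.142e+12 + 2.5213e+11*I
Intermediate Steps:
K = 720/649 (K = -2160*(-1/1947) = 720/649 ≈ 1.1094)
V = -676 (V = 7 - ((-63 + 453) + 293) = 7 - (390 + 293) = 7 - 1*683 = 7 - 683 = -676)
A(a) = -676 + a² + a*√(720/649 + a) (A(a) = (a² + √(a + 720/649)*a) - 676 = (a² + √(720/649 + a)*a) - 676 = (a² + a*√(720/649 + a)) - 676 = -676 + a² + a*√(720/649 + a))
(-118492 - 4071252)*(A(-1536) - 4063249) = (-118492 - 4071252)*((-676 + (-1536)² + (1/649)*(-1536)*√(467280 + 421201*(-1536))) - 4063249) = -4189744*((-676 + 2359296 + (1/649)*(-1536)*√(467280 - 646964736)) - 4063249) = -4189744*((-676 + 2359296 + (1/649)*(-1536)*√(-646497456)) - 4063249) = -4189744*((-676 + 2359296 + (1/649)*(-1536)*(4*I*√40406091)) - 4063249) = -4189744*((-676 + 2359296 - 6144*I*√40406091/649) - 4063249) = -4189744*((2358620 - 6144*I*√40406091/649) - 4063249) = -4189744*(-1704629 - 6144*I*√40406091/649) = 7141959124976 + 25741787136*I*√40406091/649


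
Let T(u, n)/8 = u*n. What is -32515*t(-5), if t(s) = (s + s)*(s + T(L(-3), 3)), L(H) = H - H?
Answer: -1625750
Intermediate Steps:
L(H) = 0
T(u, n) = 8*n*u (T(u, n) = 8*(u*n) = 8*(n*u) = 8*n*u)
t(s) = 2*s² (t(s) = (s + s)*(s + 8*3*0) = (2*s)*(s + 0) = (2*s)*s = 2*s²)
-32515*t(-5) = -65030*(-5)² = -65030*25 = -32515*50 = -1625750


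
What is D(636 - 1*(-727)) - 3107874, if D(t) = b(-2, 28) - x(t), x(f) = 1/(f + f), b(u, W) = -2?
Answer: -8472069977/2726 ≈ -3.1079e+6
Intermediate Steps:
x(f) = 1/(2*f)
D(t) = -2 - 1/(2*t)
D(636 - 1*(-727)) - 3107874 = (-2 - 1/(2*(636 - 1*(-727)))) - 3107874 = (-2 - 1/(2*(636 + 727))) - 3107874 = (-2 - ½/1363) - 3107874 = (-2 - ½*1/1363) - 3107874 = (-2 - 1/2726) - 3107874 = -5453/2726 - 3107874 = -8472069977/2726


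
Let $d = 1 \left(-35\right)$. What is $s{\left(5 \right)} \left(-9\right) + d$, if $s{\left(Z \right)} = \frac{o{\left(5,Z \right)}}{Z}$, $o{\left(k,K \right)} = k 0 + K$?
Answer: $-44$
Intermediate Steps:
$d = -35$
$o{\left(k,K \right)} = K$ ($o{\left(k,K \right)} = 0 + K = K$)
$s{\left(Z \right)} = 1$ ($s{\left(Z \right)} = \frac{Z}{Z} = 1$)
$s{\left(5 \right)} \left(-9\right) + d = 1 \left(-9\right) - 35 = -9 - 35 = -44$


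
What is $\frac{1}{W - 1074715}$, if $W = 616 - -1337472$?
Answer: $\frac{1}{263373} \approx 3.7969 \cdot 10^{-6}$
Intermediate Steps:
$W = 1338088$ ($W = 616 + 1337472 = 1338088$)
$\frac{1}{W - 1074715} = \frac{1}{1338088 - 1074715} = \frac{1}{263373}$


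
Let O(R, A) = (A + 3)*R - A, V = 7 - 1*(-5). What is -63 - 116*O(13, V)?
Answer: -21291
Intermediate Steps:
V = 12 (V = 7 + 5 = 12)
O(R, A) = -A + R*(3 + A) (O(R, A) = (3 + A)*R - A = R*(3 + A) - A = -A + R*(3 + A))
-63 - 116*O(13, V) = -63 - 116*(-1*12 + 3*13 + 12*13) = -63 - 116*(-12 + 39 + 156) = -63 - 116*183 = -63 - 21228 = -21291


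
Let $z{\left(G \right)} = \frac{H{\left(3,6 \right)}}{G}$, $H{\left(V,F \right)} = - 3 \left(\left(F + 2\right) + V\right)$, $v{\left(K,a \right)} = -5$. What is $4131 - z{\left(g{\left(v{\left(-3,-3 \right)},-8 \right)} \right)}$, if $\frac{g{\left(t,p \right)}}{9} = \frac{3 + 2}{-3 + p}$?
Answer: $\frac{61844}{15} \approx 4122.9$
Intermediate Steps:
$H{\left(V,F \right)} = -6 - 3 F - 3 V$ ($H{\left(V,F \right)} = - 3 \left(\left(2 + F\right) + V\right) = - 3 \left(2 + F + V\right) = -6 - 3 F - 3 V$)
$g{\left(t,p \right)} = \frac{45}{-3 + p}$ ($g{\left(t,p \right)} = 9 \frac{3 + 2}{-3 + p} = 9 \frac{5}{-3 + p} = \frac{45}{-3 + p}$)
$z{\left(G \right)} = - \frac{33}{G}$ ($z{\left(G \right)} = \frac{-6 - 18 - 9}{G} = - \frac{33}{G}$)
$4131 - z{\left(g{\left(v{\left(-3,-3 \right)},-8 \right)} \right)} = 4131 - - \frac{33}{45 \frac{1}{-3 - 8}} = 4131 - - \frac{33}{45 \frac{1}{-11}} = 4131 - - \frac{33}{45 \left(- \frac{1}{11}\right)} = 4131 - - \frac{33}{- \frac{45}{11}} = 4131 - \left(-33\right) \left(- \frac{11}{45}\right) = 4131 - \frac{121}{15} = \frac{61844}{15}$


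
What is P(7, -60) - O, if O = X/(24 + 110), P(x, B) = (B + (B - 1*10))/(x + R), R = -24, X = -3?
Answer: 17471/2278 ≈ 7.6694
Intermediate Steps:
P(x, B) = (-10 + 2*B)/(-24 + x) (P(x, B) = (B + (B - 1*10))/(x - 24) = (B + (B - 10))/(-24 + x) = (B + (-10 + B))/(-24 + x) = (-10 + 2*B)/(-24 + x))
O = -3/134 (O = -3/(24 + 110) = -3/134 ≈ -0.022388)
P(7, -60) - O = 2*(-5 - 60)/(-24 + 7) - 1*(-3/134) = 2*(-65)/(-17) + 3/134 = 2*(-1/17)*(-65) + 3/134 = 130/17 + 3/134 = 17471/2278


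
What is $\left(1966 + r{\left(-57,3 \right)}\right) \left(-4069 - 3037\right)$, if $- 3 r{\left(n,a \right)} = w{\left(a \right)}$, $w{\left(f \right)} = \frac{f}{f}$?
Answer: $- \frac{41904082}{3} \approx -1.3968 \cdot 10^{7}$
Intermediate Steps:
$w{\left(f \right)} = 1$
$r{\left(n,a \right)} = - \frac{1}{3}$ ($r{\left(n,a \right)} = \left(- \frac{1}{3}\right) 1 = - \frac{1}{3}$)
$\left(1966 + r{\left(-57,3 \right)}\right) \left(-4069 - 3037\right) = \left(1966 - \frac{1}{3}\right) \left(-4069 - 3037\right) = \frac{5897}{3} \left(-7106\right) = - \frac{41904082}{3}$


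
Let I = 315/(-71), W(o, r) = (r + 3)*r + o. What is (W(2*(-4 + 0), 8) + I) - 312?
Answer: -16787/71 ≈ -236.44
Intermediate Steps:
W(o, r) = o + r*(3 + r) (W(o, r) = (3 + r)*r + o = r*(3 + r) + o = o + r*(3 + r))
I = -315/71 (I = 315*(-1/71) = -315/71 ≈ -4.4366)
(W(2*(-4 + 0), 8) + I) - 312 = ((2*(-4 + 0) + 8**2 + 3*8) - 315/71) - 312 = ((2*(-4) + 64 + 24) - 315/71) - 312 = ((-8 + 64 + 24) - 315/71) - 312 = (80 - 315/71) - 312 = 5365/71 - 312 = -16787/71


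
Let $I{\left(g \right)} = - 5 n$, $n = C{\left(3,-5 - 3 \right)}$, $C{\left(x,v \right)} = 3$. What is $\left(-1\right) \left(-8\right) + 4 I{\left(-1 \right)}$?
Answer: $-52$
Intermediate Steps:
$n = 3$
$I{\left(g \right)} = -15$ ($I{\left(g \right)} = \left(-5\right) 3 = -15$)
$\left(-1\right) \left(-8\right) + 4 I{\left(-1 \right)} = \left(-1\right) \left(-8\right) + 4 \left(-15\right) = 8 - 60 = -52$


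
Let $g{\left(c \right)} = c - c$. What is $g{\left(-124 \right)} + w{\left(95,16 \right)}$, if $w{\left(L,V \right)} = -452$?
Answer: $-452$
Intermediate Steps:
$g{\left(c \right)} = 0$
$g{\left(-124 \right)} + w{\left(95,16 \right)} = 0 - 452 = -452$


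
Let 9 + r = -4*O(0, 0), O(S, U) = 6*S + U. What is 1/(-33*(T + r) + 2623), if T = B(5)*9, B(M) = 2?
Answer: 1/2326 ≈ 0.00042992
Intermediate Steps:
O(S, U) = U + 6*S
T = 18 (T = 2*9 = 18)
r = -9 (r = -9 - 4*(0 + 6*0) = -9 - 4*(0 + 0) = -9 - 4*0 = -9 + 0 = -9)
1/(-33*(T + r) + 2623) = 1/(-33*(18 - 9) + 2623) = 1/(-33*9 + 2623) = 1/(-297 + 2623) = 1/2326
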